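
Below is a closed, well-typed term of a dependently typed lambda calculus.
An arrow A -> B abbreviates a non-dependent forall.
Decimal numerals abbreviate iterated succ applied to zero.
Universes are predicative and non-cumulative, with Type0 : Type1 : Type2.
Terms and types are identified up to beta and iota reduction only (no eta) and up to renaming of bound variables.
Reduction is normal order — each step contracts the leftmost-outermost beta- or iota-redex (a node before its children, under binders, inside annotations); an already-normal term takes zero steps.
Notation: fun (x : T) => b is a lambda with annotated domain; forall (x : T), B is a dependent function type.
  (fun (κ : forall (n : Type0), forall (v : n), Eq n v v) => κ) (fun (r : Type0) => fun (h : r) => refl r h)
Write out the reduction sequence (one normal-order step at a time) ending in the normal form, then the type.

normal-order reduction sequence:
  (fun (κ : forall (n : Type0), forall (v : n), Eq n v v) => κ) (fun (r : Type0) => fun (h : r) => refl r h)
  ~> fun (κ : Type0) => fun (n : κ) => refl κ n
type:
  forall (κ : Type0), forall (n : κ), Eq κ n n


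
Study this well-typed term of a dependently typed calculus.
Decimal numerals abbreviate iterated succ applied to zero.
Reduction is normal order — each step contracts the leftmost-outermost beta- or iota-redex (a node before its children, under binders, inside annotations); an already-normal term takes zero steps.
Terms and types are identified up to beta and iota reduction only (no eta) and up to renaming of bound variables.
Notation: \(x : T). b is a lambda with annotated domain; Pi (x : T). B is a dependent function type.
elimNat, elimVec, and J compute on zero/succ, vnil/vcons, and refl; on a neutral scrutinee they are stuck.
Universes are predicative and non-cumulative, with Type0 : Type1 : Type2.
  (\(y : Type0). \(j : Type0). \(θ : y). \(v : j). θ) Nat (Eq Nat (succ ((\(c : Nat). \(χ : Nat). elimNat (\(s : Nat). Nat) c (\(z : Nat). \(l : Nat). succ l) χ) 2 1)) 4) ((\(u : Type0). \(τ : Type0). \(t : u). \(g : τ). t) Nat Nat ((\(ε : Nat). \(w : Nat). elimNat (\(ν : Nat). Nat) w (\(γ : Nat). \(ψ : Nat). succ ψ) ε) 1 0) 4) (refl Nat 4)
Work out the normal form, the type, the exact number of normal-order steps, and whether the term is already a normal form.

resulting normal form:
  1
inferred type:
  Nat
steps to reach normal form (normal order): 14
started in normal form: no
first redex: a beta-redex


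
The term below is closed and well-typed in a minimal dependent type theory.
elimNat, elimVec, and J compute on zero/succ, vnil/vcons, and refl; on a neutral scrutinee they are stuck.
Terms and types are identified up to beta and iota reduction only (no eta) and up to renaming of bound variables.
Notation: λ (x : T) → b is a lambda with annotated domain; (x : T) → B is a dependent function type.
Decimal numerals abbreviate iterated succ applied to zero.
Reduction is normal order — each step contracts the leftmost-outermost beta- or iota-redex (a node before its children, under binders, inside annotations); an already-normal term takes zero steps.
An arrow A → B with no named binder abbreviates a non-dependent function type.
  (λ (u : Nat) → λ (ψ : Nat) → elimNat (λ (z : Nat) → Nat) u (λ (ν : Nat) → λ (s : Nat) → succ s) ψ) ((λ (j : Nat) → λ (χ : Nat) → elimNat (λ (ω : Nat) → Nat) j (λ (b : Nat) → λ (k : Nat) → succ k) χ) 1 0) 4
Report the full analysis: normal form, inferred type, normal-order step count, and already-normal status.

resulting normal form:
  5
inferred type:
  Nat
normal-order step count: 18
term was already normal: no
first redex: a beta-redex


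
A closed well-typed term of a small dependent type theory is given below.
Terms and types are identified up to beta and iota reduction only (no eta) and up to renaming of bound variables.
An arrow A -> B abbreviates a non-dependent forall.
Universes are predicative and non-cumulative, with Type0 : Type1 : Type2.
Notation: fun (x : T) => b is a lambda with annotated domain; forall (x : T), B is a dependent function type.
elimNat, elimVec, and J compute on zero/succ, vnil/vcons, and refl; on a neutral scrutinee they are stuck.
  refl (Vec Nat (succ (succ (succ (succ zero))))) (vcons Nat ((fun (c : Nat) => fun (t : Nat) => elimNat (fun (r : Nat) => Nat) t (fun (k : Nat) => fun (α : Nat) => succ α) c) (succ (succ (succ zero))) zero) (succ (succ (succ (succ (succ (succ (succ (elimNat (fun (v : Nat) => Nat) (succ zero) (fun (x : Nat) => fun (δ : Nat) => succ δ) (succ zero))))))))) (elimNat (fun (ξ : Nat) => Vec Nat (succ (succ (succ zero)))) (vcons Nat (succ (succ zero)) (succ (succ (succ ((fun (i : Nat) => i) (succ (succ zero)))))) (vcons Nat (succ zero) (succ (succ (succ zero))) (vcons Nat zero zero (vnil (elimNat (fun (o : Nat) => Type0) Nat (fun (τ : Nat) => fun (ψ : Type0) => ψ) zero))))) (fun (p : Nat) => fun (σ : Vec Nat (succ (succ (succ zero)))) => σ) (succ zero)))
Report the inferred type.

type:
  Eq (Vec Nat (succ (succ (succ (succ zero))))) (vcons Nat (succ (succ (succ zero))) (succ (succ (succ (succ (succ (succ (succ (succ (succ zero))))))))) (vcons Nat (succ (succ zero)) (succ (succ (succ (succ (succ zero))))) (vcons Nat (succ zero) (succ (succ (succ zero))) (vcons Nat zero zero (vnil Nat))))) (vcons Nat (succ (succ (succ zero))) (succ (succ (succ (succ (succ (succ (succ (succ (succ zero))))))))) (vcons Nat (succ (succ zero)) (succ (succ (succ (succ (succ zero))))) (vcons Nat (succ zero) (succ (succ (succ zero))) (vcons Nat zero zero (vnil Nat)))))


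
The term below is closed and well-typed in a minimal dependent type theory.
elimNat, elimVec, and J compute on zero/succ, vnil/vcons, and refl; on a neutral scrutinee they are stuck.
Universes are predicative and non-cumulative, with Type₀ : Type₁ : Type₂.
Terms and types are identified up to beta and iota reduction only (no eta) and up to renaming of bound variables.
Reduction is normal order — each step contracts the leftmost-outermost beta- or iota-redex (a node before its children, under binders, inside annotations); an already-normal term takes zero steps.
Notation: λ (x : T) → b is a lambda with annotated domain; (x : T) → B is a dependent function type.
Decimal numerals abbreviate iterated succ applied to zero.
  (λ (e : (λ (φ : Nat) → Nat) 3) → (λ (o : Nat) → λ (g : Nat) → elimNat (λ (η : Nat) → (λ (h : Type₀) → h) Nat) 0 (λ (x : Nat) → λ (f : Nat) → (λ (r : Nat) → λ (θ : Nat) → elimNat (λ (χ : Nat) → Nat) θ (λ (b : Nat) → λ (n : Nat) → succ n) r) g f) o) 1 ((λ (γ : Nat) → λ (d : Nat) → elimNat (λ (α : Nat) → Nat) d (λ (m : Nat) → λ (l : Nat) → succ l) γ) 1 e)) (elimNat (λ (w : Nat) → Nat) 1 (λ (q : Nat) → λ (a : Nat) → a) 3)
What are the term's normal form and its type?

reduced normal form:
  2
the term's type:
  Nat
observation: normalization takes exactly 32 steps under the normal-order strategy.


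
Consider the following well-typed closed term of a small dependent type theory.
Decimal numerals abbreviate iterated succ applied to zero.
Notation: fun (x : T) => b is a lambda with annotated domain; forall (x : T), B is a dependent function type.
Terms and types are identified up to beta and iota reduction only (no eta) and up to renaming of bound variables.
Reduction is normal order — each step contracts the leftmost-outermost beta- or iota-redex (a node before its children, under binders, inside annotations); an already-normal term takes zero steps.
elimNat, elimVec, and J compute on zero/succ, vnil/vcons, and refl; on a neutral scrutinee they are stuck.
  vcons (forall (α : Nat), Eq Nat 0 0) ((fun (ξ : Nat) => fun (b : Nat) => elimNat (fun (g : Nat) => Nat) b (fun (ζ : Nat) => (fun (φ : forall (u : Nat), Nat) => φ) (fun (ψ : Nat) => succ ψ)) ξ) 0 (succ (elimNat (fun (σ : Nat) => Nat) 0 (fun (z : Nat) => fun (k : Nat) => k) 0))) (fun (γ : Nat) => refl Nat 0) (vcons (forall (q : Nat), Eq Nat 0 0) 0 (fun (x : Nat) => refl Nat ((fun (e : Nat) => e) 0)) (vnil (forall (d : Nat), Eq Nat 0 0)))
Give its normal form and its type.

reduced normal form:
  vcons (forall (α : Nat), Eq Nat 0 0) 1 (fun (ξ : Nat) => refl Nat 0) (vcons (forall (b : Nat), Eq Nat 0 0) 0 (fun (g : Nat) => refl Nat 0) (vnil (forall (ζ : Nat), Eq Nat 0 0)))
inferred type:
  Vec (forall (α : Nat), Eq Nat 0 0) 2
observation: reduction starts at a beta-redex, and 5 normal-order steps reach the normal form.


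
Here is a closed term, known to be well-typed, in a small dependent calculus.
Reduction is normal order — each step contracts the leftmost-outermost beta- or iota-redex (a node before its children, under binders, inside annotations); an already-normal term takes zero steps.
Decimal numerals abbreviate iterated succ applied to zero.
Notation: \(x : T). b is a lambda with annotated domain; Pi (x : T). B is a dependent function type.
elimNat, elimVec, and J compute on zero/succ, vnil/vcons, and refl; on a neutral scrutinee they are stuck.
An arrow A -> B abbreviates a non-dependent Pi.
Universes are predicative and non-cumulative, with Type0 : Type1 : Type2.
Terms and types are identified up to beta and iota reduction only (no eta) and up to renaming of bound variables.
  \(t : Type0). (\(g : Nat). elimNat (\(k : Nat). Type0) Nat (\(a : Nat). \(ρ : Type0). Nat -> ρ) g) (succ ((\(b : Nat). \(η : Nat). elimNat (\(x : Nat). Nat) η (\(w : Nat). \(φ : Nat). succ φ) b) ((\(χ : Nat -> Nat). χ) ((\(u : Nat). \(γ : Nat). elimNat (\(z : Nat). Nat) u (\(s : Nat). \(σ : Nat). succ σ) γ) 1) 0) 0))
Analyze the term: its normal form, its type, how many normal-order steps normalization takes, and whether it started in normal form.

reduced normal form:
  \(t : Type0). Nat -> Nat -> Nat
inferred type:
  Type0 -> Type0
normal-order step count: 18
already normal: no
first redex: a beta-redex


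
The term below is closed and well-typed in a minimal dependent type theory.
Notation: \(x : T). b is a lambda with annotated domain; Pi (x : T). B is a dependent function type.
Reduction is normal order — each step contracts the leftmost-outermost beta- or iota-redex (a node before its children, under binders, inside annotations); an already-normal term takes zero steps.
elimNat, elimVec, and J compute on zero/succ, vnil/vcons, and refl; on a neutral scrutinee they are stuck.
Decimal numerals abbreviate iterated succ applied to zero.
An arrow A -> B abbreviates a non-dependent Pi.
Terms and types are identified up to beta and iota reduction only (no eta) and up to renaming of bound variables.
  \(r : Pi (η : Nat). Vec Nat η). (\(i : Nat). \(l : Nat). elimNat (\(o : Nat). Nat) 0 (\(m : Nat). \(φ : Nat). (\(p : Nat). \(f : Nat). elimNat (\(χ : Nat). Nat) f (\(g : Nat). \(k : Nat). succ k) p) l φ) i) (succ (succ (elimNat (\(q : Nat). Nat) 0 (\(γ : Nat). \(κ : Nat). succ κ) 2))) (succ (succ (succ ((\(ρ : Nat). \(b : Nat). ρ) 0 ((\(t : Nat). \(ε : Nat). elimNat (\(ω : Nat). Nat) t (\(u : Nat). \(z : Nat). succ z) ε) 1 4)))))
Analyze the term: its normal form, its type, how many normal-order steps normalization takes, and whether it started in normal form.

resulting normal form:
  \(r : Pi (η : Nat). Vec Nat η). 12
the term's type:
  (Pi (r : Nat). Vec Nat r) -> Nat
steps to reach normal form (normal order): 64
already normal: no
first contracted redex: a beta-redex


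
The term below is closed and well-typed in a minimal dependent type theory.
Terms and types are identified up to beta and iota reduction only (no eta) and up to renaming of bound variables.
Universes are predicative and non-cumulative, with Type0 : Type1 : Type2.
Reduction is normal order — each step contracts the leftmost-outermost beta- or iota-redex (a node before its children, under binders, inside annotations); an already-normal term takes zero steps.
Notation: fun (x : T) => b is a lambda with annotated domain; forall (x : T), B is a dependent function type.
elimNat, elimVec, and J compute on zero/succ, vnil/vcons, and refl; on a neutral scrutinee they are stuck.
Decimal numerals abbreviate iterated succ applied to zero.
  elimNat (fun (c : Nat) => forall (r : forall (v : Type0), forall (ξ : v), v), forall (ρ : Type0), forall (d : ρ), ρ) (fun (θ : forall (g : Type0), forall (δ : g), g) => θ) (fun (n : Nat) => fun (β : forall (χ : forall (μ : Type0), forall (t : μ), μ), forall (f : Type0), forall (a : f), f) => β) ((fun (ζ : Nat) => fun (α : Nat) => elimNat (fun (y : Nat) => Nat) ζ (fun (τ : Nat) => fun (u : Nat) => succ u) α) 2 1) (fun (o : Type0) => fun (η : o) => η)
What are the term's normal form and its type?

reduced normal form:
  fun (c : Type0) => fun (r : c) => r
type:
  forall (c : Type0), forall (r : c), c
observation: the term reaches its normal form after 17 normal-order steps.


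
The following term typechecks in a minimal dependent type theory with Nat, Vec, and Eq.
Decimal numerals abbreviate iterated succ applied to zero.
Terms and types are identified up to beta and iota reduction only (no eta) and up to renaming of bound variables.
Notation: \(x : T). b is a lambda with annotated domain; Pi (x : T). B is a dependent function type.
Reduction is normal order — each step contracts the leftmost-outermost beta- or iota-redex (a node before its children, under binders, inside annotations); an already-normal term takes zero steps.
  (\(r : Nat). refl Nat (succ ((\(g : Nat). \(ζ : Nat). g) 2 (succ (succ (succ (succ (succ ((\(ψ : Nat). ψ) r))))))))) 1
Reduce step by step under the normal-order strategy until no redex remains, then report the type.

normal-order reduction:
  (\(r : Nat). refl Nat (succ ((\(g : Nat). \(ζ : Nat). g) 2 (succ (succ (succ (succ (succ ((\(ψ : Nat). ψ) r))))))))) 1
  ~> refl Nat (succ ((\(r : Nat). \(g : Nat). r) 2 (succ (succ (succ (succ (succ ((\(ζ : Nat). ζ) 1))))))))
  ~> refl Nat (succ ((\(r : Nat). 2) (succ (succ (succ (succ (succ ((\(g : Nat). g) 1))))))))
  ~> refl Nat 3
type:
  Eq Nat 3 3


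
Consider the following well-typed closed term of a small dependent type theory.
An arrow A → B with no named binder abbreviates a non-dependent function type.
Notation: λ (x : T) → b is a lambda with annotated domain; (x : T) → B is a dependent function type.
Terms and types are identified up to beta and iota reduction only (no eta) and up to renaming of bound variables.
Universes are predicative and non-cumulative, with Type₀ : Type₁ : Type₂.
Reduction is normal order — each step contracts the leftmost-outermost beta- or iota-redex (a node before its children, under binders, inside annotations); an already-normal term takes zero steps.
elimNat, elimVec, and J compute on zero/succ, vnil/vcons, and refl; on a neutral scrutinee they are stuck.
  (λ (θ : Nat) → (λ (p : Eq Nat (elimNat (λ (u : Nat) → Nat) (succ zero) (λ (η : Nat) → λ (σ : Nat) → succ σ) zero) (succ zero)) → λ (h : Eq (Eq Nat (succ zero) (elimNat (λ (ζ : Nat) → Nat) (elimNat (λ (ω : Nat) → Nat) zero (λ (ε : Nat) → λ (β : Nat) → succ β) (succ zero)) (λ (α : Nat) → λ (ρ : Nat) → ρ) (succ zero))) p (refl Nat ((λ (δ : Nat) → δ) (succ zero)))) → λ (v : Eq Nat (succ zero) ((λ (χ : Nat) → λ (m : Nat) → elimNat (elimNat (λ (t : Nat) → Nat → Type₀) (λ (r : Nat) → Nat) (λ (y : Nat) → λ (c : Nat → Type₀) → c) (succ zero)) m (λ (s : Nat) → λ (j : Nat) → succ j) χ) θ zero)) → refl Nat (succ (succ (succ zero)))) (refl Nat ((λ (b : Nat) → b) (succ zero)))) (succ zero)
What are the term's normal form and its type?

resulting normal form:
  λ (θ : Eq (Eq Nat (succ zero) (succ zero)) (refl Nat (succ zero)) (refl Nat (succ zero))) → λ (p : Eq Nat (succ zero) (succ zero)) → refl Nat (succ (succ (succ zero)))
type:
  Eq (Eq Nat (succ zero) (succ zero)) (refl Nat (succ zero)) (refl Nat (succ zero)) → Eq Nat (succ zero) (succ zero) → Eq Nat (succ (succ (succ zero))) (succ (succ (succ zero)))


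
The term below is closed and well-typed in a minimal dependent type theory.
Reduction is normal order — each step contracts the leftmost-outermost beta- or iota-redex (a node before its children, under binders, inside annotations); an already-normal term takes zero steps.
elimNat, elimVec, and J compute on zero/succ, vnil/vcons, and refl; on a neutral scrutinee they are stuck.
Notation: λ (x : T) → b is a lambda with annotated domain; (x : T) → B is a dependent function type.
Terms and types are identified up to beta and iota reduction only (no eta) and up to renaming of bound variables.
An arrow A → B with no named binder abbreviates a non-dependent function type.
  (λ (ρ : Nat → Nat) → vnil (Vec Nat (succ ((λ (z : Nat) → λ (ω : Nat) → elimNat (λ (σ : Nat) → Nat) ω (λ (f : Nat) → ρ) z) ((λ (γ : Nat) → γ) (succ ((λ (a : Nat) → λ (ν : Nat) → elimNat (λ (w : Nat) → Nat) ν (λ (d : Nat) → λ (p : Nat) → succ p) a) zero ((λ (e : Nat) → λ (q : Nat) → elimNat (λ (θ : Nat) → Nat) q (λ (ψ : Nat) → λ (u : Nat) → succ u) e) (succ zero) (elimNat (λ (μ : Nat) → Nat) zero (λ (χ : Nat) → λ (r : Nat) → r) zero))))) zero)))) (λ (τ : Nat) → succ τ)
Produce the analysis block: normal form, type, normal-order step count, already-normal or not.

resulting normal form:
  vnil (Vec Nat (succ (succ (succ zero))))
type:
  Vec (Vec Nat (succ (succ (succ zero)))) zero
steps to reach normal form (normal order): 21
term was already normal: no
first redex: a beta-redex


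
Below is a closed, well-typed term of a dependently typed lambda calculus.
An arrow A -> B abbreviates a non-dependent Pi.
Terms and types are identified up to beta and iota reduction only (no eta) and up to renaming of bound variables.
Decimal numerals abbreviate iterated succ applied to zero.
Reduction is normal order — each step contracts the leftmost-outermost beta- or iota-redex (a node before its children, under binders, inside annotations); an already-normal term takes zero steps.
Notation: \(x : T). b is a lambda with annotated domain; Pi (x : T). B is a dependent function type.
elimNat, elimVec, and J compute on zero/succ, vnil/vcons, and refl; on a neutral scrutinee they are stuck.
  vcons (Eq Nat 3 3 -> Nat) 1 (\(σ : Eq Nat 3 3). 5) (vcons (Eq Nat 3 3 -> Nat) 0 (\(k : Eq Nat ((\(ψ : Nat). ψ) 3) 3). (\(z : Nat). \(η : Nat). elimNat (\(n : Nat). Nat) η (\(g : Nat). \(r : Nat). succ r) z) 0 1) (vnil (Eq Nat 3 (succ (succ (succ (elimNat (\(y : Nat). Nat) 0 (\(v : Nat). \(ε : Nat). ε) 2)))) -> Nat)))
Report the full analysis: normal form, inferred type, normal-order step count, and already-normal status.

reduced normal form:
  vcons (Eq Nat 3 3 -> Nat) 1 (\(σ : Eq Nat 3 3). 5) (vcons (Eq Nat 3 3 -> Nat) 0 (\(k : Eq Nat 3 3). 1) (vnil (Eq Nat 3 3 -> Nat)))
the term's type:
  Vec (Eq Nat 3 3 -> Nat) 2
steps to reach normal form (normal order): 11
term was already normal: no
first redex: a beta-redex


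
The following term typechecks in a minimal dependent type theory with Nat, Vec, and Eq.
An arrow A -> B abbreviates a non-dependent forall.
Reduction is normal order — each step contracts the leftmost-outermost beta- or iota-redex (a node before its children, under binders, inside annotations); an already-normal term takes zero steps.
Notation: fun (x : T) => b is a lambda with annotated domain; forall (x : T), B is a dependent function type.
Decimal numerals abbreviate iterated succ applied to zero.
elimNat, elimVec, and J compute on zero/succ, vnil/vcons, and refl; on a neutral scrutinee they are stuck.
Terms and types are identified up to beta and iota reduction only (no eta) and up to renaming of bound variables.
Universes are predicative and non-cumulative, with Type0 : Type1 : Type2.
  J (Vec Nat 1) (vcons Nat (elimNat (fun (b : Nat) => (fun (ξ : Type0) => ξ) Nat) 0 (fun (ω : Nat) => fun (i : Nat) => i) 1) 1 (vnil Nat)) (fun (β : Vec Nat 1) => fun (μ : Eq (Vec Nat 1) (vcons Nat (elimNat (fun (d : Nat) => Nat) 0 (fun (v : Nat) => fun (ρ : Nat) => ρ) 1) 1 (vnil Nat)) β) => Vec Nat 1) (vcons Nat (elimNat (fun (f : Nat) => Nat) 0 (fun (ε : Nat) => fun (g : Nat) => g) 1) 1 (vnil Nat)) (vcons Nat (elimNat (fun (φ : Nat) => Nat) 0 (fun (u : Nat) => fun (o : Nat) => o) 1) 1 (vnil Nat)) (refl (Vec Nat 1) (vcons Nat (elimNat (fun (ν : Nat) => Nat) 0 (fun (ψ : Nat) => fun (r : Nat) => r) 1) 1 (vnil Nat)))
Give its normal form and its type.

reduced normal form:
  vcons Nat 0 1 (vnil Nat)
the term's type:
  Vec Nat 1


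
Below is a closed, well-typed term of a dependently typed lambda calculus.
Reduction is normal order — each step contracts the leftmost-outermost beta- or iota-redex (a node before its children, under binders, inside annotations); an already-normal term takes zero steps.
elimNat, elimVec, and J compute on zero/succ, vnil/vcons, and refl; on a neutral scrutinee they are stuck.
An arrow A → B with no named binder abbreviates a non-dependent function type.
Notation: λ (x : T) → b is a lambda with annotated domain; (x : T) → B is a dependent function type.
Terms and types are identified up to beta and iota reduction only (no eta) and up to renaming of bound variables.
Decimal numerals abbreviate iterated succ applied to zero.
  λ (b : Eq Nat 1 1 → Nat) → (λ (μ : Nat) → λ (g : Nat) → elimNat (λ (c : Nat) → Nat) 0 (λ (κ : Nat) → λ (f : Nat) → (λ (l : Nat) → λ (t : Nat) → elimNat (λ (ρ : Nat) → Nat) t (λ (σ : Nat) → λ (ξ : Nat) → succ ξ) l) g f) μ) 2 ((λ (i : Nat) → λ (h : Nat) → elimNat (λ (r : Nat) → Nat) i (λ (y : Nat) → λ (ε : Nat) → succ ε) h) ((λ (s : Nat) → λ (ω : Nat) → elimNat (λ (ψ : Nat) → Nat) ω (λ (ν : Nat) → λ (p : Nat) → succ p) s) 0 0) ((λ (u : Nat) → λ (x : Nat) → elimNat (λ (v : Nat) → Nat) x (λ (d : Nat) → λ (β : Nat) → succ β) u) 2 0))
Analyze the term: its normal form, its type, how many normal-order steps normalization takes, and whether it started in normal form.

normal form:
  λ (b : Eq Nat 1 1 → Nat) → 4
inferred type:
  (Eq Nat 1 1 → Nat) → Nat
steps to reach normal form (normal order): 69
term was already normal: no
first redex: a beta-redex


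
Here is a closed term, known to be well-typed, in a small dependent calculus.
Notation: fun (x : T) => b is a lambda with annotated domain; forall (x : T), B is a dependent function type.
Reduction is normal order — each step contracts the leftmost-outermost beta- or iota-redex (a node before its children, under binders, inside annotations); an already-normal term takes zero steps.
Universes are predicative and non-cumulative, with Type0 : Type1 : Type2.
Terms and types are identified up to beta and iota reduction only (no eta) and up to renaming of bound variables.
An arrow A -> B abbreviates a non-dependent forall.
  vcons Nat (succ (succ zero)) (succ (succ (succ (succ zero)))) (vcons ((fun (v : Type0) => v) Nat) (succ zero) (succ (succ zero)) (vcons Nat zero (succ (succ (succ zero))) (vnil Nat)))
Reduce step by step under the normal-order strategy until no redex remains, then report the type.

reduction (normal order):
  vcons Nat (succ (succ zero)) (succ (succ (succ (succ zero)))) (vcons ((fun (v : Type0) => v) Nat) (succ zero) (succ (succ zero)) (vcons Nat zero (succ (succ (succ zero))) (vnil Nat)))
  ~> vcons Nat (succ (succ zero)) (succ (succ (succ (succ zero)))) (vcons Nat (succ zero) (succ (succ zero)) (vcons Nat zero (succ (succ (succ zero))) (vnil Nat)))
inferred type:
  Vec Nat (succ (succ (succ zero)))


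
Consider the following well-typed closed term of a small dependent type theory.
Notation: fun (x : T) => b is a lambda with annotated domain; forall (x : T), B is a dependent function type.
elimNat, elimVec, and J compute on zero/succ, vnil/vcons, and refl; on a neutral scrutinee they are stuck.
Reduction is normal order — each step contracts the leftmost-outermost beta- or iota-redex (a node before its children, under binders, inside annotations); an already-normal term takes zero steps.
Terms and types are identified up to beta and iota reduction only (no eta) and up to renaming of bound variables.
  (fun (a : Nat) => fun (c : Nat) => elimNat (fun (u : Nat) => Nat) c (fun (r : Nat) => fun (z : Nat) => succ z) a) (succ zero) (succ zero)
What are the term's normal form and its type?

resulting normal form:
  succ (succ zero)
the term's type:
  Nat


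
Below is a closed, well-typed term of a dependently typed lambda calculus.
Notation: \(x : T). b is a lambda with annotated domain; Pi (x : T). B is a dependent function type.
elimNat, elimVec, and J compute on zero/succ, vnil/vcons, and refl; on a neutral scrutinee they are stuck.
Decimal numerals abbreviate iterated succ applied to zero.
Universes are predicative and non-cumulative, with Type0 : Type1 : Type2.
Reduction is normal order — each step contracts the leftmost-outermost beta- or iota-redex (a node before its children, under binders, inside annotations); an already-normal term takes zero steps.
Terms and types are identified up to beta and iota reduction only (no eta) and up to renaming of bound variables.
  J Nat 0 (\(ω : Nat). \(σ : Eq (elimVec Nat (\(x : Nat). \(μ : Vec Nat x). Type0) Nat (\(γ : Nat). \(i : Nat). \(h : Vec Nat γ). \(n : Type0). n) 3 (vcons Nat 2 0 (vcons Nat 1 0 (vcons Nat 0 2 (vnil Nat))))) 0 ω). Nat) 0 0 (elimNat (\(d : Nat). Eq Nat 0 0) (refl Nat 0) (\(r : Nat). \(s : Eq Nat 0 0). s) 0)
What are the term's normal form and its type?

resulting normal form:
  0
type:
  Nat
observation: contracting an elimVec iota-redex first, the term normalizes in 18 steps.


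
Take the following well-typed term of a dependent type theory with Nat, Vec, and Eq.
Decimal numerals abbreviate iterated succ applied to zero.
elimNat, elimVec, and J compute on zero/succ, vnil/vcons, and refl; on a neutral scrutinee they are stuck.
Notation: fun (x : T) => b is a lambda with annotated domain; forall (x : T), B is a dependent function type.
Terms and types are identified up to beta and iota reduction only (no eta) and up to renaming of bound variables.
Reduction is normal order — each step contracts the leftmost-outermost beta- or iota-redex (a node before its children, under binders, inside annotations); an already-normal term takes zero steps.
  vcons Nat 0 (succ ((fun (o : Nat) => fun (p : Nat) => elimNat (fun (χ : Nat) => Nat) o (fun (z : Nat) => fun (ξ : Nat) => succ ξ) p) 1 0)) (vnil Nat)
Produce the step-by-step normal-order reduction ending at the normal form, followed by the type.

normal-order reduction sequence:
  vcons Nat 0 (succ ((fun (o : Nat) => fun (p : Nat) => elimNat (fun (χ : Nat) => Nat) o (fun (z : Nat) => fun (ξ : Nat) => succ ξ) p) 1 0)) (vnil Nat)
  ~> vcons Nat 0 (succ ((fun (o : Nat) => elimNat (fun (p : Nat) => Nat) 1 (fun (χ : Nat) => fun (z : Nat) => succ z) o) 0)) (vnil Nat)
  ~> vcons Nat 0 (succ (elimNat (fun (o : Nat) => Nat) 1 (fun (p : Nat) => fun (χ : Nat) => succ χ) 0)) (vnil Nat)
  ~> vcons Nat 0 2 (vnil Nat)
the term's type:
  Vec Nat 1


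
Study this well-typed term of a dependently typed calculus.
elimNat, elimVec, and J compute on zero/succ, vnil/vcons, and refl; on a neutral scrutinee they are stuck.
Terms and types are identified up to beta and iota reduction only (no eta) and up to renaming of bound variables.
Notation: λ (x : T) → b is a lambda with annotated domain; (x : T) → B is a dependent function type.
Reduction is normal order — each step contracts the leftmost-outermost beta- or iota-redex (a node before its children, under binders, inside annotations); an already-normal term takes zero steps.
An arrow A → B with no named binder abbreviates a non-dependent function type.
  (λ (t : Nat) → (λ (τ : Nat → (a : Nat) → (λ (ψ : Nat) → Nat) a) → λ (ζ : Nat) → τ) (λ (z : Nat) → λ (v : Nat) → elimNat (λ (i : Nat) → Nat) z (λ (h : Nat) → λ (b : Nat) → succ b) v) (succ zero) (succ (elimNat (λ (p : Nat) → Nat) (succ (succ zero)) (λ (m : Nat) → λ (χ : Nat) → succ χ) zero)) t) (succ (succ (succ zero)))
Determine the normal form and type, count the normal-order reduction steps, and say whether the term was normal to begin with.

reduced normal form:
  succ (succ (succ (succ (succ (succ zero)))))
type:
  Nat
steps to reach normal form (normal order): 16
term was already normal: no
first contracted redex: a beta-redex


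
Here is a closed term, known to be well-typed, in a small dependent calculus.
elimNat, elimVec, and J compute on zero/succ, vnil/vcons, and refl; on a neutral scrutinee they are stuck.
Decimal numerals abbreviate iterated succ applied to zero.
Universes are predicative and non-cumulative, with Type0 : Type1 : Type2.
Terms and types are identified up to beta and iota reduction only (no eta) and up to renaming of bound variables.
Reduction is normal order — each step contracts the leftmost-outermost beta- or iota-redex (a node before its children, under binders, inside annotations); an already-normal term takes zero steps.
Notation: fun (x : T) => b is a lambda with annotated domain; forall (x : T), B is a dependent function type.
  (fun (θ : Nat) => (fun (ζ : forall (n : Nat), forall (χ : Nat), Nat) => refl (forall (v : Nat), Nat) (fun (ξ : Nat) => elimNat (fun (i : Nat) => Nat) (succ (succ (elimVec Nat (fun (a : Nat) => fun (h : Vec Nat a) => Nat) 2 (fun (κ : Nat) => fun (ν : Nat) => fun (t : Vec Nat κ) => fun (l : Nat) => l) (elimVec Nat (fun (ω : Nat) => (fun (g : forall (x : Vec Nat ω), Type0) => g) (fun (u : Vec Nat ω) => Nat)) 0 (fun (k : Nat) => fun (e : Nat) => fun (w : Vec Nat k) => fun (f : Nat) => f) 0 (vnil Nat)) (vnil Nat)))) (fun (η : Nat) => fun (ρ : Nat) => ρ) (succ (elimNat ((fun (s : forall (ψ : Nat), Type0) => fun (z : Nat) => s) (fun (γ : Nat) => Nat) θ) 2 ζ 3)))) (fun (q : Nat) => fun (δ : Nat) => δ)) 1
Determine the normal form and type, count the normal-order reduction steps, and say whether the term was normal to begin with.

reduced normal form:
  refl (forall (θ : Nat), Nat) (fun (ζ : Nat) => 4)
inferred type:
  Eq (forall (θ : Nat), Nat) (fun (ζ : Nat) => 4) (fun (n : Nat) => 4)
steps to reach normal form (normal order): 23
term was already normal: no
first redex: a beta-redex


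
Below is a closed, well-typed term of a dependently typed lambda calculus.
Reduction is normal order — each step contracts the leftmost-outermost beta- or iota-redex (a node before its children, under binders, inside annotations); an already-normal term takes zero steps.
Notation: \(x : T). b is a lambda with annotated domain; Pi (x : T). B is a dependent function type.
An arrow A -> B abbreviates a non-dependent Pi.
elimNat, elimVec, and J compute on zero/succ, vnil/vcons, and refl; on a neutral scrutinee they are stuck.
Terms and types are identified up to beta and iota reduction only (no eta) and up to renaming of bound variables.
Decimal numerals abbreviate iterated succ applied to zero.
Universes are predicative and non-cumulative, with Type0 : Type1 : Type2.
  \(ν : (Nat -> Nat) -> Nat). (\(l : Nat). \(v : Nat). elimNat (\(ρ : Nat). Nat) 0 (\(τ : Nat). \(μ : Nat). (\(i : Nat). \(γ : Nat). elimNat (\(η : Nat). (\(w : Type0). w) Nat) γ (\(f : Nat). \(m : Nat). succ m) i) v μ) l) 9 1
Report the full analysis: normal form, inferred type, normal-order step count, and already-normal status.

resulting normal form:
  \(ν : (Nat -> Nat) -> Nat). 9
the term's type:
  ((Nat -> Nat) -> Nat) -> Nat
steps to reach normal form (normal order): 84
term was already normal: no
first contracted redex: a beta-redex


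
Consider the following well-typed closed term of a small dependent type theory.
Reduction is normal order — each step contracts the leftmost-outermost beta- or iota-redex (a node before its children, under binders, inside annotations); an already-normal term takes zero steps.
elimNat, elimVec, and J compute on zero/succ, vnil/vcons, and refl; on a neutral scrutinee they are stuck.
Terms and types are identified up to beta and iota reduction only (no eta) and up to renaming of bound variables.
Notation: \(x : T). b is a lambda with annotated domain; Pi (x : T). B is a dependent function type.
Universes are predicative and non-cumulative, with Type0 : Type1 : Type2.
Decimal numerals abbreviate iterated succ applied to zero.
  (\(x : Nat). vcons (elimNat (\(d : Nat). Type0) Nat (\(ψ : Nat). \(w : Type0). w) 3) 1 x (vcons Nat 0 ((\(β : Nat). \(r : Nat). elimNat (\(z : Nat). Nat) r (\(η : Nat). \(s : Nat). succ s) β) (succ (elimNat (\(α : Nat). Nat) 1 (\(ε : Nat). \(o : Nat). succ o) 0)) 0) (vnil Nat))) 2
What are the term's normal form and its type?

normal form:
  vcons Nat 1 2 (vcons Nat 0 2 (vnil Nat))
type:
  Vec Nat 2
observation: contracting a beta-redex first, the term normalizes in 21 steps.


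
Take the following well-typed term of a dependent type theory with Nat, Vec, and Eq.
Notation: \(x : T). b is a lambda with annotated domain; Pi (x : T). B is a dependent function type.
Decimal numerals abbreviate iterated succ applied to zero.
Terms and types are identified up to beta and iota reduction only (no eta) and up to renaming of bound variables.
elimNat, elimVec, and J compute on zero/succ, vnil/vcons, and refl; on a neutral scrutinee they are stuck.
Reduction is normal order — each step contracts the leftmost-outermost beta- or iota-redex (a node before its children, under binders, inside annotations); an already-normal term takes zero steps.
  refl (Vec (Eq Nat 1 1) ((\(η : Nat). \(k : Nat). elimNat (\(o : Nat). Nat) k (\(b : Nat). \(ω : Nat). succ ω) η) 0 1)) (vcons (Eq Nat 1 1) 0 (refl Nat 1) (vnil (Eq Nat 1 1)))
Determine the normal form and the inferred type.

resulting normal form:
  refl (Vec (Eq Nat 1 1) 1) (vcons (Eq Nat 1 1) 0 (refl Nat 1) (vnil (Eq Nat 1 1)))
inferred type:
  Eq (Vec (Eq Nat 1 1) 1) (vcons (Eq Nat 1 1) 0 (refl Nat 1) (vnil (Eq Nat 1 1))) (vcons (Eq Nat 1 1) 0 (refl Nat 1) (vnil (Eq Nat 1 1)))
observation: normalization takes exactly 3 steps under the normal-order strategy.


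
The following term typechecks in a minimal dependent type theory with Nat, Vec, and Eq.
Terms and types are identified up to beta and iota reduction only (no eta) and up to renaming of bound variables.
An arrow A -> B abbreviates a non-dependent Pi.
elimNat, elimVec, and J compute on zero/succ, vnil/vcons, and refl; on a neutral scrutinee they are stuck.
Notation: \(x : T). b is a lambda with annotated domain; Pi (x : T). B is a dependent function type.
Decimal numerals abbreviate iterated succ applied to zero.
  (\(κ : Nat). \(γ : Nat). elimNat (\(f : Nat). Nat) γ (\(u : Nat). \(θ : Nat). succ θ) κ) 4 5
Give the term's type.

type:
  Nat


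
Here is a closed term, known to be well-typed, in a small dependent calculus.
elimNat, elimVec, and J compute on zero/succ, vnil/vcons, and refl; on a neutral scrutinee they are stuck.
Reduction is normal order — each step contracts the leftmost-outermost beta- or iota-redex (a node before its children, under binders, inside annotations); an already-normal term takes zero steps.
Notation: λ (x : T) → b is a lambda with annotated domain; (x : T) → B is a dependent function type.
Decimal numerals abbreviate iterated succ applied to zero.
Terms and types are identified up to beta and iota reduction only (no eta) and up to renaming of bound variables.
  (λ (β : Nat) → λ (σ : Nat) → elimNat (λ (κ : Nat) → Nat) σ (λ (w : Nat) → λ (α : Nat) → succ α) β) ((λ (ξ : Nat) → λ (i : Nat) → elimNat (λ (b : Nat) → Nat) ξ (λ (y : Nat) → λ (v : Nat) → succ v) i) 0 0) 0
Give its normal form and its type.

normal form:
  0
the term's type:
  Nat


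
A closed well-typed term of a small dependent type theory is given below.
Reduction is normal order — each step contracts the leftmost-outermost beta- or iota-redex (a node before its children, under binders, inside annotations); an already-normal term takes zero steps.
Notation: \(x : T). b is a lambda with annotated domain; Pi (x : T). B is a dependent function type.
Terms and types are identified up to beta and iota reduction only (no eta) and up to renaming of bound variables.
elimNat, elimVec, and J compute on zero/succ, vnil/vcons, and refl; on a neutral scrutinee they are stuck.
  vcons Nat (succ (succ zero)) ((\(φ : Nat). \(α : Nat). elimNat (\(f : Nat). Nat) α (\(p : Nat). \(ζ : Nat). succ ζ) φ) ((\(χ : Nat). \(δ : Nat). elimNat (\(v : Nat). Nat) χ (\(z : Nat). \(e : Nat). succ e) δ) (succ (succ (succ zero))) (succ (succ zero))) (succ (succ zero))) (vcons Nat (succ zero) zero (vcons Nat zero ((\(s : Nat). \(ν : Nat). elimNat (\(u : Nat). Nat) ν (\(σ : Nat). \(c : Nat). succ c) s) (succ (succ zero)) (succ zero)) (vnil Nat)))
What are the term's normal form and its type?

reduced normal form:
  vcons Nat (succ (succ zero)) (succ (succ (succ (succ (succ (succ (succ zero))))))) (vcons Nat (succ zero) zero (vcons Nat zero (succ (succ (succ zero))) (vnil Nat)))
inferred type:
  Vec Nat (succ (succ (succ zero)))


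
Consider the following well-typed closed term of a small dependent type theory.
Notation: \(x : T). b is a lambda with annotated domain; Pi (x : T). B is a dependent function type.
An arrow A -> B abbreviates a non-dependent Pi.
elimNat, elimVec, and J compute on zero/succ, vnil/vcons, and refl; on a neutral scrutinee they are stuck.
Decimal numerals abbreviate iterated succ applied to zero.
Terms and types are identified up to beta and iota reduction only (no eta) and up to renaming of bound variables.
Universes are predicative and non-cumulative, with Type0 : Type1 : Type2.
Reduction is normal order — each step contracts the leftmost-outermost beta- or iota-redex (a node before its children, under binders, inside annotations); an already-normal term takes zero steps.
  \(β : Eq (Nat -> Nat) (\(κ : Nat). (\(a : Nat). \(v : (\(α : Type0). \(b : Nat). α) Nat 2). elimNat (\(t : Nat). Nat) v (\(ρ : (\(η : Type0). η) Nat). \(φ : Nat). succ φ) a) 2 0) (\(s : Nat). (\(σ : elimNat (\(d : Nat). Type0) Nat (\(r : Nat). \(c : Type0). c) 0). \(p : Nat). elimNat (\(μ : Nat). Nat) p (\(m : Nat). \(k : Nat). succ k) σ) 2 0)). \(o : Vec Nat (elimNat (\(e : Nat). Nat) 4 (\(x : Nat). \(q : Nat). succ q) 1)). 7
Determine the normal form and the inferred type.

normal form:
  \(β : Eq (Nat -> Nat) (\(κ : Nat). 2) (\(a : Nat). 2)). \(v : Vec Nat 5). 7
type:
  Eq (Nat -> Nat) (\(β : Nat). 2) (\(κ : Nat). 2) -> Vec Nat 5 -> Nat


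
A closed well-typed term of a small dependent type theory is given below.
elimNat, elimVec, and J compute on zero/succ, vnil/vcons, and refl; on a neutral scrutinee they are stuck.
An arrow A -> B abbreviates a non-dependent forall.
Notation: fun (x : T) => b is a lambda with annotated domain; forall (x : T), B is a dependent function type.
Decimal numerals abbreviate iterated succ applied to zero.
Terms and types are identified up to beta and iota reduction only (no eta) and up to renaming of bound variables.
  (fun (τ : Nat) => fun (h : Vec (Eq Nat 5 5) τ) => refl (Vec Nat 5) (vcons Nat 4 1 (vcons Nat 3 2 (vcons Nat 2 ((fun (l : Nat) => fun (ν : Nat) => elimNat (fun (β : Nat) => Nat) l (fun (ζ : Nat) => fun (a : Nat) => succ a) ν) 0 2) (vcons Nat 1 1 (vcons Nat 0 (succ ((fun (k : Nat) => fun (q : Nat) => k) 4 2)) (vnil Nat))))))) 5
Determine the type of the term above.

type:
  Vec (Eq Nat 5 5) 5 -> Eq (Vec Nat 5) (vcons Nat 4 1 (vcons Nat 3 2 (vcons Nat 2 2 (vcons Nat 1 1 (vcons Nat 0 5 (vnil Nat)))))) (vcons Nat 4 1 (vcons Nat 3 2 (vcons Nat 2 2 (vcons Nat 1 1 (vcons Nat 0 5 (vnil Nat))))))


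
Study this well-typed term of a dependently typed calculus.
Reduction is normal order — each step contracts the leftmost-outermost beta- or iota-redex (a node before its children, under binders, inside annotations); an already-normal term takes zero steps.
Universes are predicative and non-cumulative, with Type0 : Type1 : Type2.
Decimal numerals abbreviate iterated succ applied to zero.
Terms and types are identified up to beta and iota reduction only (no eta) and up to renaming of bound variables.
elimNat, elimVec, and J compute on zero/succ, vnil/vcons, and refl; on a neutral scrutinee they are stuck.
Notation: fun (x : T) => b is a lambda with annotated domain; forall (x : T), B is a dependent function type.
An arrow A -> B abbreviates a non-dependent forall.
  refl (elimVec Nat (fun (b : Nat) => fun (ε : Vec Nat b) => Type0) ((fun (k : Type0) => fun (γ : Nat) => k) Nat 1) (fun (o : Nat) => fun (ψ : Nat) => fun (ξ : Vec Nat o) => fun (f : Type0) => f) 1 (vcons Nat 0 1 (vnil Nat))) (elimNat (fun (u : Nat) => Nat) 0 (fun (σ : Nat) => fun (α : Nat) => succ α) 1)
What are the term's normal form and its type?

reduced normal form:
  refl Nat 1
the term's type:
  Eq Nat 1 1
observation: normalization takes exactly 12 steps under the normal-order strategy.
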